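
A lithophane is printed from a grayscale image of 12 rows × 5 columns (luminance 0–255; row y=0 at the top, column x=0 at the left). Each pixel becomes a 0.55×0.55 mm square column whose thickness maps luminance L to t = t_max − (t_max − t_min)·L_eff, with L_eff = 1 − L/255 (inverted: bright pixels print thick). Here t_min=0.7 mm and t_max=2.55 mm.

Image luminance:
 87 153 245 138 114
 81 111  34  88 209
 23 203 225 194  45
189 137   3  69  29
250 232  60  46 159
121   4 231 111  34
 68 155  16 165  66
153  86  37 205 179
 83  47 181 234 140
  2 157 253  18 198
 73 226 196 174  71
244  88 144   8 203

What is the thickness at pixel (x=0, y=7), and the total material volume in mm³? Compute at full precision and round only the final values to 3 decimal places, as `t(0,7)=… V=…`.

t(0,7)=1.810 V=29.154

span = t_max - t_min = 2.55 - 0.7 = 1.850
L(0,7) = 153, L_eff = 1 - 153/255 = 0.400000 (inverted)
t(0,7) = 2.55 - 1.850·0.400000 = 1.810
Σt over all 12·5 pixels = 98303/1020 ≈ 96.3754902
V = pitch²·Σt = 0.55²·98303/1020 = 29.154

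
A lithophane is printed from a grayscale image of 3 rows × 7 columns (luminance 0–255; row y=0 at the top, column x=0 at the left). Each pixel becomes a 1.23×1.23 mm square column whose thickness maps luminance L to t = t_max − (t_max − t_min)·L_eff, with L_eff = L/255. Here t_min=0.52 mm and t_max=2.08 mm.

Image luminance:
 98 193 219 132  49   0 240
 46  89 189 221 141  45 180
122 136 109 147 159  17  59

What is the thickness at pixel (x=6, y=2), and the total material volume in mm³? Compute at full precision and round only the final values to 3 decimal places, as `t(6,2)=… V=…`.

t(6,2)=1.719 V=42.103

span = t_max - t_min = 2.08 - 0.52 = 1.560
L(6,2) = 59, L_eff = 59/255 = 0.231373
t(6,2) = 2.08 - 1.560·0.231373 = 1.719
Σt over all 3·7 pixels = 59137/2125 ≈ 27.8291765
V = pitch²·Σt = 1.23²·59137/2125 = 42.103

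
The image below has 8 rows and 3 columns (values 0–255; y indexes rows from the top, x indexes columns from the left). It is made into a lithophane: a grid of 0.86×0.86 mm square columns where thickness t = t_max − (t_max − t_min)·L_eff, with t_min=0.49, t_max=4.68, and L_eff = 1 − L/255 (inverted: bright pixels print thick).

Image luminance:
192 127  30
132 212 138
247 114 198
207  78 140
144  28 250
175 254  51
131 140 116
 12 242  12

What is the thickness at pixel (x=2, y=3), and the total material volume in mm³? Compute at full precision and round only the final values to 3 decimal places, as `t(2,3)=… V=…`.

t(2,3)=2.790 V=49.652

span = t_max - t_min = 4.68 - 0.49 = 4.190
L(2,3) = 140, L_eff = 1 - 140/255 = 0.450980 (inverted)
t(2,3) = 4.68 - 4.190·0.450980 = 2.790
Σt over all 8·3 pixels = 171191/2550 ≈ 67.1337255
V = pitch²·Σt = 0.86²·171191/2550 = 49.652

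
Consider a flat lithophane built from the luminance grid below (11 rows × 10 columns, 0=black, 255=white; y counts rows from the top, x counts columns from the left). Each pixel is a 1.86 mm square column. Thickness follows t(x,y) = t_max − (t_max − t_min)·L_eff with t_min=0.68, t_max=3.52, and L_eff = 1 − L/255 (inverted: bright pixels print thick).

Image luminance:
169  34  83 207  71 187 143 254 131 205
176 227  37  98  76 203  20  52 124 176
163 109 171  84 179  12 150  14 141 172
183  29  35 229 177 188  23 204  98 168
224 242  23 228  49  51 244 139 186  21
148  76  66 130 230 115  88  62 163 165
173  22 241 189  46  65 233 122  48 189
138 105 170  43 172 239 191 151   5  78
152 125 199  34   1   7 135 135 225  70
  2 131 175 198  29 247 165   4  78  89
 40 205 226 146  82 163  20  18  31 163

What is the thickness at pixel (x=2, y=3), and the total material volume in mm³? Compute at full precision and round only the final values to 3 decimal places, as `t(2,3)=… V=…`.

span = t_max - t_min = 3.52 - 0.68 = 2.840
L(2,3) = 35, L_eff = 1 - 35/255 = 0.862745 (inverted)
t(2,3) = 3.52 - 2.840·0.862745 = 1.070
Σt over all 11·10 pixels = 484769/2125 ≈ 228.1265882
V = pitch²·Σt = 1.86²·484769/2125 = 789.227

t(2,3)=1.070 V=789.227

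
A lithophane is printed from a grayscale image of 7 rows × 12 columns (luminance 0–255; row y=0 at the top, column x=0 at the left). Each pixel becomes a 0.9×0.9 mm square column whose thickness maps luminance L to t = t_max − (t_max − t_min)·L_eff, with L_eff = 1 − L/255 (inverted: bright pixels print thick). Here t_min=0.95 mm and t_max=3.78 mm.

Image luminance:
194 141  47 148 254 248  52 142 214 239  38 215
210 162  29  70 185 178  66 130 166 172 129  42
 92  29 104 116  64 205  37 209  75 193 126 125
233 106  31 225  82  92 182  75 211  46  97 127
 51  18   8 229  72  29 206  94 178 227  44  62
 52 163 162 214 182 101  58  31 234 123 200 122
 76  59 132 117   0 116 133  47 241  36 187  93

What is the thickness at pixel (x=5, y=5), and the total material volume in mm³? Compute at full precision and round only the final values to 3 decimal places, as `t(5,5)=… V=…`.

span = t_max - t_min = 3.78 - 0.95 = 2.830
L(5,5) = 101, L_eff = 1 - 101/255 = 0.603922 (inverted)
t(5,5) = 3.78 - 2.830·0.603922 = 2.071
Σt over all 7·12 pixels = 19969/102 ≈ 195.7745098
V = pitch²·Σt = 0.9²·19969/102 = 158.577

t(5,5)=2.071 V=158.577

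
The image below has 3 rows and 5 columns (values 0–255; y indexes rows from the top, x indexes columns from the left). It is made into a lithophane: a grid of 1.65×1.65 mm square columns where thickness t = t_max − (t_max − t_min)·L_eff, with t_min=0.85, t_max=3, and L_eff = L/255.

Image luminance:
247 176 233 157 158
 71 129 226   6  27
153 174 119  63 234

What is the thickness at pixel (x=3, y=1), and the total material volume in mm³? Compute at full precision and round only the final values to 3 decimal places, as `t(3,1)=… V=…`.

t(3,1)=2.949 V=72.633

span = t_max - t_min = 3 - 0.85 = 2.150
L(3,1) = 6, L_eff = 6/255 = 0.023529
t(3,1) = 3 - 2.150·0.023529 = 2.949
Σt over all 3·5 pixels = 136061/5100 ≈ 26.6786275
V = pitch²·Σt = 1.65²·136061/5100 = 72.633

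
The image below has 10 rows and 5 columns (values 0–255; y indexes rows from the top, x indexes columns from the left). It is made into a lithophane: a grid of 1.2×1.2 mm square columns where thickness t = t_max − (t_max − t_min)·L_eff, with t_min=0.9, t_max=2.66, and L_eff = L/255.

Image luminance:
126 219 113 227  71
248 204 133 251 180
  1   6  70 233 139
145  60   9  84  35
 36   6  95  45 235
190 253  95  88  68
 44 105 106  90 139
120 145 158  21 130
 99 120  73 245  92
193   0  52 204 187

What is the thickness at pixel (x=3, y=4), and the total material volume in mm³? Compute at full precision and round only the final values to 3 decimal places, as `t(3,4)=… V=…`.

span = t_max - t_min = 2.66 - 0.9 = 1.760
L(3,4) = 45, L_eff = 45/255 = 0.176471
t(3,4) = 2.66 - 1.760·0.176471 = 2.349
Σt over all 10·5 pixels = 194801/2125 ≈ 91.6710588
V = pitch²·Σt = 1.2²·194801/2125 = 132.006

t(3,4)=2.349 V=132.006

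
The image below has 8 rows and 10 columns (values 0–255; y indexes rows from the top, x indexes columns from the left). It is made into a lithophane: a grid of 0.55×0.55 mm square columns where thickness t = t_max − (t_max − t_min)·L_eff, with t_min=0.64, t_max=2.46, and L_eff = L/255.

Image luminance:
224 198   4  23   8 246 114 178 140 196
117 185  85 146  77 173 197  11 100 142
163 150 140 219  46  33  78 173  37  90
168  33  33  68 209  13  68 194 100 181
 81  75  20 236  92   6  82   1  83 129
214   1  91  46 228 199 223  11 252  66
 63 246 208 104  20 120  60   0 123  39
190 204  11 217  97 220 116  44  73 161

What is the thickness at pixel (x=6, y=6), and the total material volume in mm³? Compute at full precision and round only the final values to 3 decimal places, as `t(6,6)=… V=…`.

span = t_max - t_min = 2.46 - 0.64 = 1.820
L(6,6) = 60, L_eff = 60/255 = 0.235294
t(6,6) = 2.46 - 1.820·0.235294 = 2.032
Σt over all 8·10 pixels = 835454/6375 ≈ 131.0516078
V = pitch²·Σt = 0.55²·835454/6375 = 39.643

t(6,6)=2.032 V=39.643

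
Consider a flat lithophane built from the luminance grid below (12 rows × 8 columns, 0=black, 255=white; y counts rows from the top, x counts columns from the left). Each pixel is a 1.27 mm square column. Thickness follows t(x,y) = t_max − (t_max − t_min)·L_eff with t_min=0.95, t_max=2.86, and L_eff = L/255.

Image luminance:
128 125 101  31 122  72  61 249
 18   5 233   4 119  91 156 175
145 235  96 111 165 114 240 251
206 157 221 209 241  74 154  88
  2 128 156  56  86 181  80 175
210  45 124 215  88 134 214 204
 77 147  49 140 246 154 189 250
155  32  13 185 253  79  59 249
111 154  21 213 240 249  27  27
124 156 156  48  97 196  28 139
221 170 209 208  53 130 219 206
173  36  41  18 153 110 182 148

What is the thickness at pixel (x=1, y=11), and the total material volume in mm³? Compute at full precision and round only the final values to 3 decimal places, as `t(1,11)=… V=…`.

span = t_max - t_min = 2.86 - 0.95 = 1.910
L(1,11) = 36, L_eff = 36/255 = 0.141176
t(1,11) = 2.86 - 1.910·0.141176 = 2.590
Σt over all 12·8 pixels = 300773/1700 ≈ 176.9252941
V = pitch²·Σt = 1.27²·300773/1700 = 285.363

t(1,11)=2.590 V=285.363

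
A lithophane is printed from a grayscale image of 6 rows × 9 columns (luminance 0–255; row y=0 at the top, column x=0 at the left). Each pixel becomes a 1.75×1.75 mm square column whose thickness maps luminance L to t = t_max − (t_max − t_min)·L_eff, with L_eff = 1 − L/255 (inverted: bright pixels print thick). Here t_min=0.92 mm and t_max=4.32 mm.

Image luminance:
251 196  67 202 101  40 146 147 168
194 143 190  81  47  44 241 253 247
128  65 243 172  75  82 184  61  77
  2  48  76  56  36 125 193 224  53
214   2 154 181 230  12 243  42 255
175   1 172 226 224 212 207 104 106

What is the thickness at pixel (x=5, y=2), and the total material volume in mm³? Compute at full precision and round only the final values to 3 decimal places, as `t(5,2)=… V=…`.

span = t_max - t_min = 4.32 - 0.92 = 3.400
L(5,2) = 82, L_eff = 1 - 82/255 = 0.678431 (inverted)
t(5,2) = 4.32 - 3.400·0.678431 = 2.013
Σt over all 6·9 pixels = 11144/75 ≈ 148.5866667
V = pitch²·Σt = 1.75²·11144/75 = 455.047

t(5,2)=2.013 V=455.047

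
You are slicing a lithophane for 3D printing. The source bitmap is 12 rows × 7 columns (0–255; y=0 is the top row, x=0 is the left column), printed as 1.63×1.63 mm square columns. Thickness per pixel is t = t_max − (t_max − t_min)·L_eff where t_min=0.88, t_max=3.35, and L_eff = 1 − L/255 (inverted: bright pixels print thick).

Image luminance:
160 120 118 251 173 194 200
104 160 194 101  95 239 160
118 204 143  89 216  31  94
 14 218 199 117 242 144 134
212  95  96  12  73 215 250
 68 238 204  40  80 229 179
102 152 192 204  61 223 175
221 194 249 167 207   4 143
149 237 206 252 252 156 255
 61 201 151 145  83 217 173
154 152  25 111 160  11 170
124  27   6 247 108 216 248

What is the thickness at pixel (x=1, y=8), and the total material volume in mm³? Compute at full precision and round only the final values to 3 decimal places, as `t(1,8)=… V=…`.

span = t_max - t_min = 3.35 - 0.88 = 2.470
L(1,8) = 237, L_eff = 1 - 237/255 = 0.070588 (inverted)
t(1,8) = 3.35 - 2.470·0.070588 = 3.176
Σt over all 12·7 pixels = 2525009/12750 ≈ 198.0399216
V = pitch²·Σt = 1.63²·2525009/12750 = 526.172

t(1,8)=3.176 V=526.172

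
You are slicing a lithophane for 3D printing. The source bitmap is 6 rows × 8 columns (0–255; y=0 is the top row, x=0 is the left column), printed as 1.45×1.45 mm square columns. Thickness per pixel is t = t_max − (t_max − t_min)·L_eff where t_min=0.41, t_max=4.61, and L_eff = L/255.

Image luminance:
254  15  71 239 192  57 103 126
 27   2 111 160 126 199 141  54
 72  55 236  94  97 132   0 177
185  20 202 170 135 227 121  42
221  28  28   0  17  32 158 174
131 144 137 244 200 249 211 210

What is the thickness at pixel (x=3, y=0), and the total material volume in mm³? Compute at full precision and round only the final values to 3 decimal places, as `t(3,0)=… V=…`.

span = t_max - t_min = 4.61 - 0.41 = 4.200
L(3,0) = 239, L_eff = 239/255 = 0.937255
t(3,0) = 4.61 - 4.200·0.937255 = 0.674
Σt over all 6·8 pixels = 51862/425 ≈ 122.0282353
V = pitch²·Σt = 1.45²·51862/425 = 256.564

t(3,0)=0.674 V=256.564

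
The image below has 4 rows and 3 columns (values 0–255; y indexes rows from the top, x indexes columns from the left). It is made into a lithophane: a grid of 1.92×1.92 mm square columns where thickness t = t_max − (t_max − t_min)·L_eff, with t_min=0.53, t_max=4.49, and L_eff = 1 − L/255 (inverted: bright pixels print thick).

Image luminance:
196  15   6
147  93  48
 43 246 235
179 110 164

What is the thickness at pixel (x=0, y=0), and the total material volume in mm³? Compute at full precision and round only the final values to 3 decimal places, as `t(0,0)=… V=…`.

t(0,0)=3.574 V=108.286

span = t_max - t_min = 4.49 - 0.53 = 3.960
L(0,0) = 196, L_eff = 1 - 196/255 = 0.231373 (inverted)
t(0,0) = 4.49 - 3.960·0.231373 = 3.574
Σt over all 4·3 pixels = 62421/2125 ≈ 29.3745882
V = pitch²·Σt = 1.92²·62421/2125 = 108.286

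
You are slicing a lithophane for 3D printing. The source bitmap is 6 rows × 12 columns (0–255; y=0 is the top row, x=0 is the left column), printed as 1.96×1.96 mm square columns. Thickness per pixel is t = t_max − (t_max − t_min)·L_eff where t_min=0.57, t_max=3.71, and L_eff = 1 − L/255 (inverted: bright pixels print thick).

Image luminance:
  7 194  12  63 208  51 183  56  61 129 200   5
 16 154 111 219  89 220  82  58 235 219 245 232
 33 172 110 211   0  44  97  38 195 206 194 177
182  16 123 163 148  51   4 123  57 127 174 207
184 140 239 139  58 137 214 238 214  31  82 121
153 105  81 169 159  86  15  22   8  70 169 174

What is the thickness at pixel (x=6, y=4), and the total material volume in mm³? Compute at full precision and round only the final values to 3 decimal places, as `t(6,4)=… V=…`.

span = t_max - t_min = 3.71 - 0.57 = 3.140
L(6,4) = 214, L_eff = 1 - 214/255 = 0.160784 (inverted)
t(6,4) = 3.71 - 3.140·0.160784 = 3.205
Σt over all 6·12 pixels = 1921973/12750 ≈ 150.7429804
V = pitch²·Σt = 1.96²·1921973/12750 = 579.094

t(6,4)=3.205 V=579.094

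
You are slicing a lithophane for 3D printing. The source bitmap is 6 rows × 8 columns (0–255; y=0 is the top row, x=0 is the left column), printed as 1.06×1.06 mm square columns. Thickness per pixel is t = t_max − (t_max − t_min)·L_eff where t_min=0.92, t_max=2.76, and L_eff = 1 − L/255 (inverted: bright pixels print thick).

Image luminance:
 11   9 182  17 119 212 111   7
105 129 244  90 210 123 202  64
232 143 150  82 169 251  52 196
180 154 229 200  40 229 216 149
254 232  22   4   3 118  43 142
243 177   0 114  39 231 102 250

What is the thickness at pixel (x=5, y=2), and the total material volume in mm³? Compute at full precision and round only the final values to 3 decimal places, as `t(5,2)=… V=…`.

span = t_max - t_min = 2.76 - 0.92 = 1.840
L(5,2) = 251, L_eff = 1 - 251/255 = 0.015686 (inverted)
t(5,2) = 2.76 - 1.840·0.015686 = 2.731
Σt over all 6·8 pixels = 579646/6375 ≈ 90.9248627
V = pitch²·Σt = 1.06²·579646/6375 = 102.163

t(5,2)=2.731 V=102.163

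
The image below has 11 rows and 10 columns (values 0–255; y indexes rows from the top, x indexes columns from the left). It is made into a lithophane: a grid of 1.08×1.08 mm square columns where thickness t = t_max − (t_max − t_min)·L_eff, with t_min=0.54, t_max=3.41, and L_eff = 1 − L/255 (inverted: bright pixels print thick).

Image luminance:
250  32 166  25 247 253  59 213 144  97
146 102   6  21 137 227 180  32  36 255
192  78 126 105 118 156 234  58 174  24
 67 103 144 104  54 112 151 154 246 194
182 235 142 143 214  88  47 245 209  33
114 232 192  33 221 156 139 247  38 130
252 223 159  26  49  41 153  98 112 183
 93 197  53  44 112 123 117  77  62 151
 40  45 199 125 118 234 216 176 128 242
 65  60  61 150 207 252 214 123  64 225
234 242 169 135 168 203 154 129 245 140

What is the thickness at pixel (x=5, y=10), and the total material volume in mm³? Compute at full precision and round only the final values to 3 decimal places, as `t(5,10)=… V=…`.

t(5,10)=2.825 V=270.795

span = t_max - t_min = 3.41 - 0.54 = 2.870
L(5,10) = 203, L_eff = 1 - 203/255 = 0.203922 (inverted)
t(5,10) = 3.41 - 2.870·0.203922 = 2.825
Σt over all 11·10 pixels = 118403/510 ≈ 232.1627451
V = pitch²·Σt = 1.08²·118403/510 = 270.795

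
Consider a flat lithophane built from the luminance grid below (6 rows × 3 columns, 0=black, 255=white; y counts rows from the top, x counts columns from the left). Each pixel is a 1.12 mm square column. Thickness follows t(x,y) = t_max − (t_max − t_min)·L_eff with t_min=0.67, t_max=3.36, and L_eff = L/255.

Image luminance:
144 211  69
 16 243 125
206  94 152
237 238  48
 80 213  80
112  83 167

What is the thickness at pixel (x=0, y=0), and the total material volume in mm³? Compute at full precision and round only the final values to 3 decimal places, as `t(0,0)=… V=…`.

span = t_max - t_min = 3.36 - 0.67 = 2.690
L(0,0) = 144, L_eff = 144/255 = 0.564706
t(0,0) = 3.36 - 2.690·0.564706 = 1.841
Σt over all 6·3 pixels = 432449/12750 ≈ 33.9175686
V = pitch²·Σt = 1.12²·432449/12750 = 42.546

t(0,0)=1.841 V=42.546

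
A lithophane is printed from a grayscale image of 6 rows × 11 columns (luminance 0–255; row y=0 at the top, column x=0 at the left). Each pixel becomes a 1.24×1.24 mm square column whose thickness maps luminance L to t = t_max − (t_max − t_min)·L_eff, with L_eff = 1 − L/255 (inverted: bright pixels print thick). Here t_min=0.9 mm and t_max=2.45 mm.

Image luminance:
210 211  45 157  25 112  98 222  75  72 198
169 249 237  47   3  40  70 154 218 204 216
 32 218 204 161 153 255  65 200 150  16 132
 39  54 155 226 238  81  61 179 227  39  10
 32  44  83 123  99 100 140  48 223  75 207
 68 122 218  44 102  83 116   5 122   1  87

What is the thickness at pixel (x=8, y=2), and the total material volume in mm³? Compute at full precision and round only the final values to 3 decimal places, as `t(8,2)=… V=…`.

span = t_max - t_min = 2.45 - 0.9 = 1.550
L(8,2) = 150, L_eff = 1 - 150/255 = 0.411765 (inverted)
t(8,2) = 2.45 - 1.550·0.411765 = 1.812
Σt over all 6·11 pixels = 553079/5100 ≈ 108.4468627
V = pitch²·Σt = 1.24²·553079/5100 = 166.748

t(8,2)=1.812 V=166.748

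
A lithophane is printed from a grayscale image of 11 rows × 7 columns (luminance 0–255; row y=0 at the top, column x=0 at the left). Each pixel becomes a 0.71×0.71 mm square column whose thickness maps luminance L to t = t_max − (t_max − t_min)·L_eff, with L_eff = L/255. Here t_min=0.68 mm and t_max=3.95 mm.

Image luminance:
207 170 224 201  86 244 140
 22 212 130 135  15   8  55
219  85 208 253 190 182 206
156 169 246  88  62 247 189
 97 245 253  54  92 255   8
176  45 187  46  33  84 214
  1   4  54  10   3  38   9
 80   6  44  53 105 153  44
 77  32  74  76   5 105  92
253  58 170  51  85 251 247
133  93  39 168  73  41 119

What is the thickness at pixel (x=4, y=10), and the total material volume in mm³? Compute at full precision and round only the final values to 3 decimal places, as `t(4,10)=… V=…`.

span = t_max - t_min = 3.95 - 0.68 = 3.270
L(4,10) = 73, L_eff = 73/255 = 0.286275
t(4,10) = 3.95 - 3.270·0.286275 = 3.014
Σt over all 11·7 pixels = 1606019/8500 ≈ 188.9434118
V = pitch²·Σt = 0.71²·1606019/8500 = 95.246

t(4,10)=3.014 V=95.246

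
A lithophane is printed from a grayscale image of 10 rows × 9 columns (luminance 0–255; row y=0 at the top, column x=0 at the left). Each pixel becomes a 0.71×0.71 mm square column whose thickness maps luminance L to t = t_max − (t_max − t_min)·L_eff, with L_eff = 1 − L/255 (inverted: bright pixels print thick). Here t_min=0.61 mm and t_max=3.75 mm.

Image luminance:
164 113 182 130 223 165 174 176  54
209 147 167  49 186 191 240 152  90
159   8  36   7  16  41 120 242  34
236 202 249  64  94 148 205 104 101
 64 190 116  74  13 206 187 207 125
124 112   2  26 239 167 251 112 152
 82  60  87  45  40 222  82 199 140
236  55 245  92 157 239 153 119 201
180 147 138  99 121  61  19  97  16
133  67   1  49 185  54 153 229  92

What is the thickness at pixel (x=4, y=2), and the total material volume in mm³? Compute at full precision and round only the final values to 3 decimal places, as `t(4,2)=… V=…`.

t(4,2)=0.807 V=99.308

span = t_max - t_min = 3.75 - 0.61 = 3.140
L(4,2) = 16, L_eff = 1 - 16/255 = 0.937255 (inverted)
t(4,2) = 3.75 - 3.140·0.937255 = 0.807
Σt over all 10·9 pixels = 502351/2550 ≈ 197.0003922
V = pitch²·Σt = 0.71²·502351/2550 = 99.308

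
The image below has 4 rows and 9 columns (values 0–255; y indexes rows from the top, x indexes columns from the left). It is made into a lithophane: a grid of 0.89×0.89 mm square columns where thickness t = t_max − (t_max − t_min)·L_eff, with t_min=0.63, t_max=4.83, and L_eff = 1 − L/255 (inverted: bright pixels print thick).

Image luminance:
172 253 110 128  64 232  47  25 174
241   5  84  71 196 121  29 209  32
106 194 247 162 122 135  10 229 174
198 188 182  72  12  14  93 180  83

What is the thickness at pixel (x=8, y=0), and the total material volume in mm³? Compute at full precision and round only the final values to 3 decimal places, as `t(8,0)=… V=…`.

span = t_max - t_min = 4.83 - 0.63 = 4.200
L(8,0) = 174, L_eff = 1 - 174/255 = 0.317647 (inverted)
t(8,0) = 4.83 - 4.200·0.317647 = 3.496
Σt over all 4·9 pixels = 41797/425 ≈ 98.3458824
V = pitch²·Σt = 0.89²·41797/425 = 77.900

t(8,0)=3.496 V=77.900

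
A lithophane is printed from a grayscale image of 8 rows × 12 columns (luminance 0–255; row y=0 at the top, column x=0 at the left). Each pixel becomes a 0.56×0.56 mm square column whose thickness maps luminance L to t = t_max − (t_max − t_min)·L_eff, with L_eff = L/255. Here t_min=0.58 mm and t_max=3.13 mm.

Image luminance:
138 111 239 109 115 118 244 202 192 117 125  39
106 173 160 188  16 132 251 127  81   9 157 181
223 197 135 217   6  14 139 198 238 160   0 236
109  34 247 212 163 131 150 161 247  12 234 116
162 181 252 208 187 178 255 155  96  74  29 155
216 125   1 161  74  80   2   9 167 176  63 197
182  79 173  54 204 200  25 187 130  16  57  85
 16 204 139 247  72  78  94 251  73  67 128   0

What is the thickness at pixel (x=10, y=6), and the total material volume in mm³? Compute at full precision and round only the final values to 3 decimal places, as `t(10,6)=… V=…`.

span = t_max - t_min = 3.13 - 0.58 = 2.550
L(10,6) = 57, L_eff = 57/255 = 0.223529
t(10,6) = 3.13 - 2.550·0.223529 = 2.560
Σt over all 8·12 pixels = 171.75
V = pitch²·Σt = 0.56²·171.75 = 53.861

t(10,6)=2.560 V=53.861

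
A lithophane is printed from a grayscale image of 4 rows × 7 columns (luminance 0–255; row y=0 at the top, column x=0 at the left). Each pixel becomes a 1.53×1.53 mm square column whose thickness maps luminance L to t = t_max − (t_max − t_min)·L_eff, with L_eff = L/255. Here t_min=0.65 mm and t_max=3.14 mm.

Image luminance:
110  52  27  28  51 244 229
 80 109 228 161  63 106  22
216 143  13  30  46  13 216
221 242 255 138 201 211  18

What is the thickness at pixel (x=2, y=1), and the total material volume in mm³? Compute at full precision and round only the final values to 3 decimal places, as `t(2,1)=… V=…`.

t(2,1)=0.914 V=126.425

span = t_max - t_min = 3.14 - 0.65 = 2.490
L(2,1) = 228, L_eff = 228/255 = 0.894118
t(2,1) = 3.14 - 2.490·0.894118 = 0.914
Σt over all 4·7 pixels = 459061/8500 ≈ 54.0071765
V = pitch²·Σt = 1.53²·459061/8500 = 126.425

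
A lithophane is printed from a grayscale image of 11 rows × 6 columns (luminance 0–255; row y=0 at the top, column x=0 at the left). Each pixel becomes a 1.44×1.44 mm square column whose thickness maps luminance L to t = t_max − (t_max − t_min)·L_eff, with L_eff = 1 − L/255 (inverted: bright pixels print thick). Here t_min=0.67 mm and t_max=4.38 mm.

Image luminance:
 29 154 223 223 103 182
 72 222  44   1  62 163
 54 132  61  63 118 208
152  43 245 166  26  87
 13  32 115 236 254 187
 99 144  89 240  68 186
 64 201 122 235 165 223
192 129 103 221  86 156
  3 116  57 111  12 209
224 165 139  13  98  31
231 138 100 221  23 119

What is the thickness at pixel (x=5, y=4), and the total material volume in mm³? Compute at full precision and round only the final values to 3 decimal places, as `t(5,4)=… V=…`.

t(5,4)=3.391 V=345.203

span = t_max - t_min = 4.38 - 0.67 = 3.710
L(5,4) = 187, L_eff = 1 - 187/255 = 0.266667 (inverted)
t(5,4) = 4.38 - 3.710·0.266667 = 3.391
Σt over all 11·6 pixels = 1415041/8500 ≈ 166.4754118
V = pitch²·Σt = 1.44²·1415041/8500 = 345.203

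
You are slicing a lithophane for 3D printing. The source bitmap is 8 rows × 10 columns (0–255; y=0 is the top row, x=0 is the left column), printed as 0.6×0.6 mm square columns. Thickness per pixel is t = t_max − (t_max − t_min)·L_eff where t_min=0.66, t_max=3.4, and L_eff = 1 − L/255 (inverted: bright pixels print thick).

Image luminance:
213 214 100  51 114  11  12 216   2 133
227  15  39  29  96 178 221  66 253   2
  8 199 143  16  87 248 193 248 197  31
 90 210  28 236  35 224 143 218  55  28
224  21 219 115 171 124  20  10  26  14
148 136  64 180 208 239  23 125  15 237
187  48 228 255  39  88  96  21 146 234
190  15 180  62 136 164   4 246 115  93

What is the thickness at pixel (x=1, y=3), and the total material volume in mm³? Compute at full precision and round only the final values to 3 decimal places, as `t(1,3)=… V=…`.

t(1,3)=2.916 V=56.511

span = t_max - t_min = 3.4 - 0.66 = 2.740
L(1,3) = 210, L_eff = 1 - 210/255 = 0.176471 (inverted)
t(1,3) = 3.4 - 2.740·0.176471 = 2.916
Σt over all 8·10 pixels = 400283/2550 ≈ 156.9737255
V = pitch²·Σt = 0.6²·400283/2550 = 56.511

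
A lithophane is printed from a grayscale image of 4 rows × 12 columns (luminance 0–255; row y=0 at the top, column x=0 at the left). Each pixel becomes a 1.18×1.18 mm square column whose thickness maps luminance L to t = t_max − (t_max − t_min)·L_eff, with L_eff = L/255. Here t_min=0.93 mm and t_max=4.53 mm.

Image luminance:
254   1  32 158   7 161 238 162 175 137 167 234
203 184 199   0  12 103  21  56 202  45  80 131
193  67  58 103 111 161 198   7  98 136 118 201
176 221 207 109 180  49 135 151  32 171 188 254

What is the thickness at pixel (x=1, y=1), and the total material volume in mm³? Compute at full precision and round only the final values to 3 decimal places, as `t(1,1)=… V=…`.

t(1,1)=1.932 V=179.197

span = t_max - t_min = 4.53 - 0.93 = 3.600
L(1,1) = 184, L_eff = 184/255 = 0.721569
t(1,1) = 4.53 - 3.600·0.721569 = 1.932
Σt over all 4·12 pixels = 54696/425 ≈ 128.6964706
V = pitch²·Σt = 1.18²·54696/425 = 179.197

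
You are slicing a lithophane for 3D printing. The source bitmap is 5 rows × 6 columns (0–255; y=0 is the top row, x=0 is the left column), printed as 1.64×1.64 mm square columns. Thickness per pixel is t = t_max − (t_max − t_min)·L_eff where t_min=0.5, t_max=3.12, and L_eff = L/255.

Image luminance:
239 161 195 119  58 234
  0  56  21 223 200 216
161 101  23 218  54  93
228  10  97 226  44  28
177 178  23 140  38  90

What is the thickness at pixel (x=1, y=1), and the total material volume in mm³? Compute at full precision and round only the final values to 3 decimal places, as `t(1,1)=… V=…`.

t(1,1)=2.545 V=150.854

span = t_max - t_min = 3.12 - 0.5 = 2.620
L(1,1) = 56, L_eff = 56/255 = 0.219608
t(1,1) = 3.12 - 2.620·0.219608 = 2.545
Σt over all 5·6 pixels = 238373/4250 ≈ 56.0877647
V = pitch²·Σt = 1.64²·238373/4250 = 150.854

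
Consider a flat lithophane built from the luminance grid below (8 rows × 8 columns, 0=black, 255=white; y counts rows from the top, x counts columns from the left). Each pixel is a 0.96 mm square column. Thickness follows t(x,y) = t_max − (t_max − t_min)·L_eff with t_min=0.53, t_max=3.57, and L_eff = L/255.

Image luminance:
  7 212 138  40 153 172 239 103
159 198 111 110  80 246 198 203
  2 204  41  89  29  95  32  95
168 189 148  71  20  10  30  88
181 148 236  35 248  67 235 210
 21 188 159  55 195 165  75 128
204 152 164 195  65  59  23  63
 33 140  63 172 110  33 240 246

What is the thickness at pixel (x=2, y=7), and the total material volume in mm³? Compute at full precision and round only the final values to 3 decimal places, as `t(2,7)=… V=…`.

span = t_max - t_min = 3.57 - 0.53 = 3.040
L(2,7) = 63, L_eff = 63/255 = 0.247059
t(2,7) = 3.57 - 3.040·0.247059 = 2.819
Σt over all 8·8 pixels = 849472/6375 ≈ 133.2505098
V = pitch²·Σt = 0.96²·849472/6375 = 122.804

t(2,7)=2.819 V=122.804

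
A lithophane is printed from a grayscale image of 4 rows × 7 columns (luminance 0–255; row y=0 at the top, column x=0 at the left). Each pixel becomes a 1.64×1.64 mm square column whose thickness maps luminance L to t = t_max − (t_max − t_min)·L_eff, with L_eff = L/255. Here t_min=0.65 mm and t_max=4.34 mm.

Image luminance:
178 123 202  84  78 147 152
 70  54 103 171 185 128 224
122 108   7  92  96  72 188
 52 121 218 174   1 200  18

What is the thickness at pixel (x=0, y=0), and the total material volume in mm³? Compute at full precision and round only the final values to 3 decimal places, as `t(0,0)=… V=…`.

span = t_max - t_min = 4.34 - 0.65 = 3.690
L(0,0) = 178, L_eff = 178/255 = 0.698039
t(0,0) = 4.34 - 3.690·0.698039 = 1.764
Σt over all 4·7 pixels = 154664/2125 ≈ 72.7830588
V = pitch²·Σt = 1.64²·154664/2125 = 195.757

t(0,0)=1.764 V=195.757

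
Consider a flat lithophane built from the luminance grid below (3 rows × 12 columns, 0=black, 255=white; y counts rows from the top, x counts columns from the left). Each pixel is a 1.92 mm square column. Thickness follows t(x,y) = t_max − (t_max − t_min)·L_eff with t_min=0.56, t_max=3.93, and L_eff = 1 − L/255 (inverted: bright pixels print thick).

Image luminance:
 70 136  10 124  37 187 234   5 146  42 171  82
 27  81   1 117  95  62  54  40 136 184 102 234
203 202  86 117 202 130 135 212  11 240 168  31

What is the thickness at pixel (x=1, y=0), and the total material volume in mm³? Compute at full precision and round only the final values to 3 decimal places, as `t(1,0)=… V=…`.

t(1,0)=2.357 V=274.745

span = t_max - t_min = 3.93 - 0.56 = 3.370
L(1,0) = 136, L_eff = 1 - 136/255 = 0.466667 (inverted)
t(1,0) = 3.93 - 3.370·0.466667 = 2.357
Σt over all 3·12 pixels = 55897/750 ≈ 74.5293333
V = pitch²·Σt = 1.92²·55897/750 = 274.745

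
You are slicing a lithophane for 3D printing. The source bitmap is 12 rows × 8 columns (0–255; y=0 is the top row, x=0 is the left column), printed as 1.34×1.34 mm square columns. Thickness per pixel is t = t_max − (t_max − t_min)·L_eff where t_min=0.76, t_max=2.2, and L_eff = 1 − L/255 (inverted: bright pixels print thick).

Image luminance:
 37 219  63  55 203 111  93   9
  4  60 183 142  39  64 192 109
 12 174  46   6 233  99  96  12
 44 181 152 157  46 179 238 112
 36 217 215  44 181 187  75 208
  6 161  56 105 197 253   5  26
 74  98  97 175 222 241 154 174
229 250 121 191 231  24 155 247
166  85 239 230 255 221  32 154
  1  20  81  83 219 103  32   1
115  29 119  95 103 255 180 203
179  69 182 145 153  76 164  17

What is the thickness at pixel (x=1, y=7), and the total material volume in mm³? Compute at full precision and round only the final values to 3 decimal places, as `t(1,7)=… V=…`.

span = t_max - t_min = 2.2 - 0.76 = 1.440
L(1,7) = 250, L_eff = 1 - 250/255 = 0.019608 (inverted)
t(1,7) = 2.2 - 1.440·0.019608 = 2.172
Σt over all 12·8 pixels = 299412/2125 ≈ 140.8997647
V = pitch²·Σt = 1.34²·299412/2125 = 253.000

t(1,7)=2.172 V=253.000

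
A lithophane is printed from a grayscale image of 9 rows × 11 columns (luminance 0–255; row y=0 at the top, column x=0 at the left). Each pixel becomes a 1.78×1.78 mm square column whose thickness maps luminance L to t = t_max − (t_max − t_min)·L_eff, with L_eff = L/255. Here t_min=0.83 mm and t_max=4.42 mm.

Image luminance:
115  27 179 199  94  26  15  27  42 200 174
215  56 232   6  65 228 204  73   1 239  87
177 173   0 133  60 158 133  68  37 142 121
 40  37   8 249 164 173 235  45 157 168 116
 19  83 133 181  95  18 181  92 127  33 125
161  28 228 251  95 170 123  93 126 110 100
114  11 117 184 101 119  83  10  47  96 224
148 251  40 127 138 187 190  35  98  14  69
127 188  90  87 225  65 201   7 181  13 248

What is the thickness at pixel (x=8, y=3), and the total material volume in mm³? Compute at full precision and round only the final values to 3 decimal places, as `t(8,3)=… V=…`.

t(8,3)=2.210 V=873.235

span = t_max - t_min = 4.42 - 0.83 = 3.590
L(8,3) = 157, L_eff = 157/255 = 0.615686
t(8,3) = 4.42 - 3.590·0.615686 = 2.210
Σt over all 9·11 pixels = 468533/1700 ≈ 275.6076471
V = pitch²·Σt = 1.78²·468533/1700 = 873.235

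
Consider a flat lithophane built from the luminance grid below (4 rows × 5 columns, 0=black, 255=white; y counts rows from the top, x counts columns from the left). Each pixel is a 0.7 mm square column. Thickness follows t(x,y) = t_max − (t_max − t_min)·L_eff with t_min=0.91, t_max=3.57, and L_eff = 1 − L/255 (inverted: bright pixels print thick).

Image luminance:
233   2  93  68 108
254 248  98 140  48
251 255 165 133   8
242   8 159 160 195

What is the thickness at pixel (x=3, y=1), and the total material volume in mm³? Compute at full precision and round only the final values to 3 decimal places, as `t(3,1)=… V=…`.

t(3,1)=2.370 V=23.577

span = t_max - t_min = 3.57 - 0.91 = 2.660
L(3,1) = 140, L_eff = 1 - 140/255 = 0.450980 (inverted)
t(3,1) = 3.57 - 2.660·0.450980 = 2.370
Σt over all 4·5 pixels = 102249/2125 ≈ 48.1171765
V = pitch²·Σt = 0.7²·102249/2125 = 23.577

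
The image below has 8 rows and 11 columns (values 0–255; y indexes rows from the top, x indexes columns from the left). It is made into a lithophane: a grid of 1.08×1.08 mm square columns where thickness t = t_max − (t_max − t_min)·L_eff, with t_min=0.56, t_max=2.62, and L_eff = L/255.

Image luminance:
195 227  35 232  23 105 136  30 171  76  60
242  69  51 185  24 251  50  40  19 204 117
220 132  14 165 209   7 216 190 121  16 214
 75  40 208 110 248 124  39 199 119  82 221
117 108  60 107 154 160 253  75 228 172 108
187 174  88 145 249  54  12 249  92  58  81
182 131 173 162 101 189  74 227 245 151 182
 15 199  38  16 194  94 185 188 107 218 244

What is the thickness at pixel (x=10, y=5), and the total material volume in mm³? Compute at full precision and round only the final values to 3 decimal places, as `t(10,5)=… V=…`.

t(10,5)=1.966 V=158.143

span = t_max - t_min = 2.62 - 0.56 = 2.060
L(10,5) = 81, L_eff = 81/255 = 0.317647
t(10,5) = 2.62 - 2.060·0.317647 = 1.966
Σt over all 8·11 pixels = 576223/4250 ≈ 135.5818824
V = pitch²·Σt = 1.08²·576223/4250 = 158.143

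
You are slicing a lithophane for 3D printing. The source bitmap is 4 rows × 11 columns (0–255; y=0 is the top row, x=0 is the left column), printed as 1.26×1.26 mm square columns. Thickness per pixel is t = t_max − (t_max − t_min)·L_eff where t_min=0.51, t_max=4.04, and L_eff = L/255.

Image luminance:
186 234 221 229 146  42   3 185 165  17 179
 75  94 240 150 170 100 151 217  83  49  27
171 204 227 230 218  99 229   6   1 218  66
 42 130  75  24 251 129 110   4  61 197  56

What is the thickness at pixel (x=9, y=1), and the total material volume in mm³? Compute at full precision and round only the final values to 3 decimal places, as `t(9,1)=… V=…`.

t(9,1)=3.362 V=156.699

span = t_max - t_min = 4.04 - 0.51 = 3.530
L(9,1) = 49, L_eff = 49/255 = 0.192157
t(9,1) = 4.04 - 3.530·0.192157 = 3.362
Σt over all 4·11 pixels = 2516897/25500 ≈ 98.7018431
V = pitch²·Σt = 1.26²·2516897/25500 = 156.699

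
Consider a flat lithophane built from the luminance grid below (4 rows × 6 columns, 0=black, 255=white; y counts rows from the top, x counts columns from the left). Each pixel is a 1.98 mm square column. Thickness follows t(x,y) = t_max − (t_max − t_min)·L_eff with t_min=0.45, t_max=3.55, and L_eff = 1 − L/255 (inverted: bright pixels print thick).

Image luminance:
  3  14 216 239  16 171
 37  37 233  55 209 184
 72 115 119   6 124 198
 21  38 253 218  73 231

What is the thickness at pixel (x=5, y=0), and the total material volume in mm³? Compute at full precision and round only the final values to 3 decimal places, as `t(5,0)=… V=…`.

t(5,0)=2.529 V=179.696

span = t_max - t_min = 3.55 - 0.45 = 3.100
L(5,0) = 171, L_eff = 1 - 171/255 = 0.329412 (inverted)
t(5,0) = 3.55 - 3.100·0.329412 = 2.529
Σt over all 4·6 pixels = 58441/1275 ≈ 45.8360784
V = pitch²·Σt = 1.98²·58441/1275 = 179.696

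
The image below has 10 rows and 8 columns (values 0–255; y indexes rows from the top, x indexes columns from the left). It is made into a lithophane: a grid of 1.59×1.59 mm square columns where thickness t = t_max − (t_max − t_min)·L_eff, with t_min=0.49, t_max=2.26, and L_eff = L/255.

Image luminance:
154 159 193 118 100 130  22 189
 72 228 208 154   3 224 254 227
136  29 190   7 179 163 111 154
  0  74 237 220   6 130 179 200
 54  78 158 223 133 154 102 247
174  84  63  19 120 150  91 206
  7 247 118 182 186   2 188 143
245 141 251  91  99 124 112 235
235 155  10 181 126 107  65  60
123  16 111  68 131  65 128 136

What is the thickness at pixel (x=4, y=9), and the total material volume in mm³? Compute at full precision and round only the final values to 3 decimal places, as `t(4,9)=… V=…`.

span = t_max - t_min = 2.26 - 0.49 = 1.770
L(4,9) = 131, L_eff = 131/255 = 0.513725
t(4,9) = 2.26 - 1.770·0.513725 = 1.351
Σt over all 10·8 pixels = 455877/4250 ≈ 107.2651765
V = pitch²·Σt = 1.59²·455877/4250 = 271.177

t(4,9)=1.351 V=271.177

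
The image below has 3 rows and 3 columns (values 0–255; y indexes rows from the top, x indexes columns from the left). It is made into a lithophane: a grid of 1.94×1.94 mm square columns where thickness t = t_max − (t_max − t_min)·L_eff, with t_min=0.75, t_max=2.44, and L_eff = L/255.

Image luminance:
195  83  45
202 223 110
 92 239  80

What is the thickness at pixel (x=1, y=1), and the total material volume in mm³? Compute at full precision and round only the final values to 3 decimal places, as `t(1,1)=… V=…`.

span = t_max - t_min = 2.44 - 0.75 = 1.690
L(1,1) = 223, L_eff = 223/255 = 0.874510
t(1,1) = 2.44 - 1.690·0.874510 = 0.962
Σt over all 3·3 pixels = 115173/8500 ≈ 13.5497647
V = pitch²·Σt = 1.94²·115173/8500 = 50.996

t(1,1)=0.962 V=50.996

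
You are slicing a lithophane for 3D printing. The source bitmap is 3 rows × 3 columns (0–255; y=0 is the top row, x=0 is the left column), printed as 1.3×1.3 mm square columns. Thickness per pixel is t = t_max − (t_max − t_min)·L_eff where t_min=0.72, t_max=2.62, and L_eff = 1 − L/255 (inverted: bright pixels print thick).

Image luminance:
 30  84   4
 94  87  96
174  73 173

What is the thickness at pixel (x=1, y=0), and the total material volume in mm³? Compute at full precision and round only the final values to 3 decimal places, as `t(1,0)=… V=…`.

t(1,0)=1.346 V=21.214

span = t_max - t_min = 2.62 - 0.72 = 1.900
L(1,0) = 84, L_eff = 1 - 84/255 = 0.670588 (inverted)
t(1,0) = 2.62 - 1.900·0.670588 = 1.346
Σt over all 3·3 pixels = 32009/2550 ≈ 12.5525490
V = pitch²·Σt = 1.3²·32009/2550 = 21.214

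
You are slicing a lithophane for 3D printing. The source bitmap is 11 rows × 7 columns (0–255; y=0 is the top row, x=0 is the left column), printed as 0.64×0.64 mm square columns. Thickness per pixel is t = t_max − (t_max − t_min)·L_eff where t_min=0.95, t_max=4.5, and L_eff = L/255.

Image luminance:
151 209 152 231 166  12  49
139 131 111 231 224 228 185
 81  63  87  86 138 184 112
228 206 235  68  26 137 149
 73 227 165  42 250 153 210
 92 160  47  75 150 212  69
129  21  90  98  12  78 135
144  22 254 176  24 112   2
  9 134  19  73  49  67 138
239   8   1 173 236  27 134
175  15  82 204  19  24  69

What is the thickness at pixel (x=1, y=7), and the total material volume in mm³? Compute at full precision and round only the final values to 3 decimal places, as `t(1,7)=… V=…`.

t(1,7)=4.194 V=89.830

span = t_max - t_min = 4.5 - 0.95 = 3.550
L(1,7) = 22, L_eff = 22/255 = 0.086275
t(1,7) = 4.5 - 3.550·0.086275 = 4.194
Σt over all 11·7 pixels = 559247/2550 ≈ 219.3125490
V = pitch²·Σt = 0.64²·559247/2550 = 89.830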